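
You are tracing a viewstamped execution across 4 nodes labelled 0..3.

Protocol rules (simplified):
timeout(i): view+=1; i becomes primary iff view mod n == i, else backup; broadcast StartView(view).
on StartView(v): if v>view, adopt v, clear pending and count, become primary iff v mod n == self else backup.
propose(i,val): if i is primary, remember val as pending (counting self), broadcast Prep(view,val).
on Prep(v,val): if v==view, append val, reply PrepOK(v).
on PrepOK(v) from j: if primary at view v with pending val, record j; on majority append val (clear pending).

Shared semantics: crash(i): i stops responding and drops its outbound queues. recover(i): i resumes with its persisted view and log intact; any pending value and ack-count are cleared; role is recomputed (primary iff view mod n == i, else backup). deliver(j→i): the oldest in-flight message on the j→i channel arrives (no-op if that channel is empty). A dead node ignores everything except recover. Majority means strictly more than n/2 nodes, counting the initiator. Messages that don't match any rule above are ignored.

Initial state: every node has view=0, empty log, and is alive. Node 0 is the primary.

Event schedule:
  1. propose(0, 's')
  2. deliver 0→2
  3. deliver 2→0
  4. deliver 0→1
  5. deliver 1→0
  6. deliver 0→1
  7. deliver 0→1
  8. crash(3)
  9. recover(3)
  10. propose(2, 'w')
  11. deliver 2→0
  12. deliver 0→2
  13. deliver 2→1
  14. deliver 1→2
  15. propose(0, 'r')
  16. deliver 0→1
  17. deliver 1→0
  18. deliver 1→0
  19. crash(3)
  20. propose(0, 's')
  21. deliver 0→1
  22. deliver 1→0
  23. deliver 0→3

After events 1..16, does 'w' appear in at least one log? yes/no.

no

after 1 — propose(0,'s'): ·
after 2 — deliver 0→2: n2:back/v0/[s]
after 3 — deliver 2→0: ·
after 4 — deliver 0→1: n1:back/v0/[s]
after 5 — deliver 1→0: n0:prim/v0/[s]
after 6 — deliver 0→1: ·
after 7 — deliver 0→1: ·
after 8 — crash(3): n3:✗back/v0/[-]
after 9 — recover(3): n3:back/v0/[-]
after 10 — propose(2,'w'): ·
after 11 — deliver 2→0: ·
after 12 — deliver 0→2: ·
after 13 — deliver 2→1: ·
after 14 — deliver 1→2: ·
after 15 — propose(0,'r'): ·
after 16 — deliver 0→1: n1:back/v0/[s,r]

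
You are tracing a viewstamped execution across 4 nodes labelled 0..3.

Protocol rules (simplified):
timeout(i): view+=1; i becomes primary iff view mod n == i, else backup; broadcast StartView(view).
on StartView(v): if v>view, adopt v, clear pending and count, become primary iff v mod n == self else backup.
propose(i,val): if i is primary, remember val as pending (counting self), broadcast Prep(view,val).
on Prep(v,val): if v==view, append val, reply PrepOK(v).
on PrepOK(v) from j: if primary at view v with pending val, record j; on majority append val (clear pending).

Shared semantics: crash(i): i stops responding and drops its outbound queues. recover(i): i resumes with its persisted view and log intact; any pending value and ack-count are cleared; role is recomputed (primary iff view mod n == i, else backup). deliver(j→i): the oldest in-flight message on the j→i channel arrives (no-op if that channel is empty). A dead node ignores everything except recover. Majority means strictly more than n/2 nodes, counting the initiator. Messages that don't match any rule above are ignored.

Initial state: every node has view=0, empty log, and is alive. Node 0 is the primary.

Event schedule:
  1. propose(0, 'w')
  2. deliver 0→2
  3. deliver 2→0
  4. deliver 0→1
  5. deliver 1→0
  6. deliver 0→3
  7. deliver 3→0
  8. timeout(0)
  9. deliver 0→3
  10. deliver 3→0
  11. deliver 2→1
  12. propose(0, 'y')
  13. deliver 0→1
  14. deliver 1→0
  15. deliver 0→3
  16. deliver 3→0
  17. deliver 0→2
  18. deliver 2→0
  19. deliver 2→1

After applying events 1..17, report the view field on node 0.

after 1 — propose(0,'w'): ·
after 2 — deliver 0→2: n2:back/v0/[w]
after 3 — deliver 2→0: ·
after 4 — deliver 0→1: n1:back/v0/[w]
after 5 — deliver 1→0: n0:prim/v0/[w]
after 6 — deliver 0→3: n3:back/v0/[w]
after 7 — deliver 3→0: ·
after 8 — timeout(0): n0:back/v1/[w]
after 9 — deliver 0→3: n3:back/v1/[w]
after 10 — deliver 3→0: ·
after 11 — deliver 2→1: ·
after 12 — propose(0,'y'): ·
after 13 — deliver 0→1: n1:prim/v1/[w]
after 14 — deliver 1→0: ·
after 15 — deliver 0→3: ·
after 16 — deliver 3→0: ·
after 17 — deliver 0→2: n2:back/v1/[w]

1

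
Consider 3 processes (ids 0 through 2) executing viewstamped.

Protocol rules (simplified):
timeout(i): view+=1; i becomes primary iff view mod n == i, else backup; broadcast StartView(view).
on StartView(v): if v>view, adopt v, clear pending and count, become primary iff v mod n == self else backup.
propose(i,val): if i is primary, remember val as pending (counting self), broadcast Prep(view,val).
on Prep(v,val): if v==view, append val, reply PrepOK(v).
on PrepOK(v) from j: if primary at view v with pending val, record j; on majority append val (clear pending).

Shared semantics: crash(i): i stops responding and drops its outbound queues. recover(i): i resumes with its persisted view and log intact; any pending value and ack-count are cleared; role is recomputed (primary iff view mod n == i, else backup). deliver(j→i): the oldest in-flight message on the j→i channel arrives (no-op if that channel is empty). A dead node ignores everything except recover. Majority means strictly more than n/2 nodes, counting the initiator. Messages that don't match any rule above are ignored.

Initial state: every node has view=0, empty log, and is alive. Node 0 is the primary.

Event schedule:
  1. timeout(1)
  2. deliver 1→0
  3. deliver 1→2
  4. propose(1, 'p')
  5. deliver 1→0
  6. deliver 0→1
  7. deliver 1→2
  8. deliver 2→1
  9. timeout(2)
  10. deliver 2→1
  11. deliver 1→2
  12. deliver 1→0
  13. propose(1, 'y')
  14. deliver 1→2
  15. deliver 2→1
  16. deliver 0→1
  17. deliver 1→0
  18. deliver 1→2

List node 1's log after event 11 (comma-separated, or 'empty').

p

e1 timeout(1): 1[prim,v=1,-]
e2 deliver 1→0: 0[back,v=1,-]
e3 deliver 1→2: 2[back,v=1,-]
e4 propose(1,'p'): ·
e5 deliver 1→0: 0[back,v=1,p]
e6 deliver 0→1: 1[prim,v=1,p]
e7 deliver 1→2: 2[back,v=1,p]
e8 deliver 2→1: ·
e9 timeout(2): 2[prim,v=2,p]
e10 deliver 2→1: 1[back,v=2,p]
e11 deliver 1→2: ·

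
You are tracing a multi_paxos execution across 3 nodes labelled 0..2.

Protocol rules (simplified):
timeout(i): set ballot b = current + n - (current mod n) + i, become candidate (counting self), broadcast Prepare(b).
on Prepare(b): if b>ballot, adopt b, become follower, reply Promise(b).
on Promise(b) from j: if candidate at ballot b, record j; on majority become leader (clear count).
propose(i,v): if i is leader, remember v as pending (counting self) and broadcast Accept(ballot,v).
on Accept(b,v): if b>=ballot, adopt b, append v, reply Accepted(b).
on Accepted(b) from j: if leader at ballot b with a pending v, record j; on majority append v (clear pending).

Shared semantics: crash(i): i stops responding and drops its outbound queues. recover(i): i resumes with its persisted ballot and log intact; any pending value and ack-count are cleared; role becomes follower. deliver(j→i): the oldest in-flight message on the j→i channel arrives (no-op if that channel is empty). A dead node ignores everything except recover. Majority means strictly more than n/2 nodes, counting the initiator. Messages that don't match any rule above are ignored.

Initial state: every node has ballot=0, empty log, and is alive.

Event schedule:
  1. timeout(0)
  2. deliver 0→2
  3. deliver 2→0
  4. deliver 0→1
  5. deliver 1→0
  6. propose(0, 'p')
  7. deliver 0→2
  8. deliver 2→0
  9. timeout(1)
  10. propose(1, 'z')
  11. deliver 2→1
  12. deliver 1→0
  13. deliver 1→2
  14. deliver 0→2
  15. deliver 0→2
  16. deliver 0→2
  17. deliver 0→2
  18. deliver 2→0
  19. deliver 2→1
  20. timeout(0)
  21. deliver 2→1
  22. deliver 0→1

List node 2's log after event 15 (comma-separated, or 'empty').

p

step 1 timeout(0): 0={cand,b=3,log=-}
step 2 deliver 0→2: 2={foll,b=3,log=-}
step 3 deliver 2→0: 0={lead,b=3,log=-}
step 4 deliver 0→1: 1={foll,b=3,log=-}
step 5 deliver 1→0: —
step 6 propose(0,'p'): —
step 7 deliver 0→2: 2={foll,b=3,log=p}
step 8 deliver 2→0: 0={lead,b=3,log=p}
step 9 timeout(1): 1={cand,b=7,log=-}
step 10 propose(1,'z'): —
step 11 deliver 2→1: —
step 12 deliver 1→0: 0={foll,b=7,log=p}
step 13 deliver 1→2: 2={foll,b=7,log=p}
step 14 deliver 0→2: —
step 15 deliver 0→2: —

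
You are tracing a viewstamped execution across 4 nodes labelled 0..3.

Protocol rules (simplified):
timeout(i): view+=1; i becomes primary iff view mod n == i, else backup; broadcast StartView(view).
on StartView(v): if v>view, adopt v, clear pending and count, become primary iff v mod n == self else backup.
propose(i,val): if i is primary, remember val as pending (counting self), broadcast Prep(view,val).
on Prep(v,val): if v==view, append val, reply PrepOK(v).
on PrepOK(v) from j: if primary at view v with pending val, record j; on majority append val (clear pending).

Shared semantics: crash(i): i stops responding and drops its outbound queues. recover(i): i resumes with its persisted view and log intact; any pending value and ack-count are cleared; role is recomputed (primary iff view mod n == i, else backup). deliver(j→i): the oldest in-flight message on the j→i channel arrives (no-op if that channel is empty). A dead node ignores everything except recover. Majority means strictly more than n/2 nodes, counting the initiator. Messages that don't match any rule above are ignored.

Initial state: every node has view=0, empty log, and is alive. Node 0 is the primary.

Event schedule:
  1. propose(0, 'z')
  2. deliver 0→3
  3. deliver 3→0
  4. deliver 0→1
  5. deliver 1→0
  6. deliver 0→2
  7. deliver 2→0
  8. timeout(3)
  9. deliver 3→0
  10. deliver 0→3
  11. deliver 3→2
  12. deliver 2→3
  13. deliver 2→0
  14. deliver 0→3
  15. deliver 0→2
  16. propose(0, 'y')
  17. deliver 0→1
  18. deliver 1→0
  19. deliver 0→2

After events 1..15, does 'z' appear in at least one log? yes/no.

yes

e1 propose(0,'z'): ·
e2 deliver 0→3: 3[back,v=0,z]
e3 deliver 3→0: ·
e4 deliver 0→1: 1[back,v=0,z]
e5 deliver 1→0: 0[prim,v=0,z]
e6 deliver 0→2: 2[back,v=0,z]
e7 deliver 2→0: ·
e8 timeout(3): 3[back,v=1,z]
e9 deliver 3→0: 0[back,v=1,z]
e10 deliver 0→3: ·
e11 deliver 3→2: 2[back,v=1,z]
e12 deliver 2→3: ·
e13 deliver 2→0: ·
e14 deliver 0→3: ·
e15 deliver 0→2: ·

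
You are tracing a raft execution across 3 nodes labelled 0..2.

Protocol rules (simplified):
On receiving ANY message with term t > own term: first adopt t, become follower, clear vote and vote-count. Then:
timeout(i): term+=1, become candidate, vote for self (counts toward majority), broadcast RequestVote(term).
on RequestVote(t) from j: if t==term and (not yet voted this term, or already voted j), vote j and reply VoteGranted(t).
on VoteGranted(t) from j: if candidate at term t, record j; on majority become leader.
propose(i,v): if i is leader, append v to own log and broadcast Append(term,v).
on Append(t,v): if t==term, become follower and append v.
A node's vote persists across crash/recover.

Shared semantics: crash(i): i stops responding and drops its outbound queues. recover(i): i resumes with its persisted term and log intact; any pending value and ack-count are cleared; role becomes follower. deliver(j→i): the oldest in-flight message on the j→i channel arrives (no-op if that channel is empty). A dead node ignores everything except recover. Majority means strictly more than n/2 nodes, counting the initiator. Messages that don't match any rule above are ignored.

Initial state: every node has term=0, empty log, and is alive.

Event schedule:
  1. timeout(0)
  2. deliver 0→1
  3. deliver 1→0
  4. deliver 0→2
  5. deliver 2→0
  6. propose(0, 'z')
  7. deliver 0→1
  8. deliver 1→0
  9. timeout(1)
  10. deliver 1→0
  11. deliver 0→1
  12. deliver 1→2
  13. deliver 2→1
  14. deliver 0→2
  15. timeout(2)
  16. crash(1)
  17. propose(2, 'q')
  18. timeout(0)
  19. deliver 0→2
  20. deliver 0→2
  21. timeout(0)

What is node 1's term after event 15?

[1] timeout(0) → N0(cand t1 [-])
[2] deliver 0→1 → N1(foll t1 [-])
[3] deliver 1→0 → N0(lead t1 [-])
[4] deliver 0→2 → N2(foll t1 [-])
[5] deliver 2→0 → ∅
[6] propose(0,'z') → N0(lead t1 [z])
[7] deliver 0→1 → N1(foll t1 [z])
[8] deliver 1→0 → ∅
[9] timeout(1) → N1(cand t2 [z])
[10] deliver 1→0 → N0(foll t2 [z])
[11] deliver 0→1 → N1(lead t2 [z])
[12] deliver 1→2 → N2(foll t2 [-])
[13] deliver 2→1 → ∅
[14] deliver 0→2 → ∅
[15] timeout(2) → N2(cand t3 [-])

2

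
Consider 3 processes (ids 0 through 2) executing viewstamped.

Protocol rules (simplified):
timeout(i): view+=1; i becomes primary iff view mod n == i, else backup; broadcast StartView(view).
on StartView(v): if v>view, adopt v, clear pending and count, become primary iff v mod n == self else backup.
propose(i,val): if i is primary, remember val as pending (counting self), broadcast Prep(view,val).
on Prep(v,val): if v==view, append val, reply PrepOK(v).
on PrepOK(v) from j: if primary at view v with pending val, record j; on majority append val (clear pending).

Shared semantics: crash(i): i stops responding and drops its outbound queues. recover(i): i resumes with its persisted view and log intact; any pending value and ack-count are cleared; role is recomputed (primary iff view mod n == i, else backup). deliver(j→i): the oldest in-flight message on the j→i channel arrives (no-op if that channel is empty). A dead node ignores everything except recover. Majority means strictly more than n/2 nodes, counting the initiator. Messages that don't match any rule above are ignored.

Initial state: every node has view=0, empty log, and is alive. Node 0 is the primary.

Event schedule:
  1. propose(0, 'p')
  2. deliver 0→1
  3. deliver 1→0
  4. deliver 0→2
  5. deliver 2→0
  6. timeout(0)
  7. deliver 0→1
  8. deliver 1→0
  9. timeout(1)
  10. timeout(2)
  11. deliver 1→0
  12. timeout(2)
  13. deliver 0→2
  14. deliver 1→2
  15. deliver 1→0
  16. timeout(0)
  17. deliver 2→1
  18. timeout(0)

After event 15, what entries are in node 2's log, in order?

e1 propose(0,'p'): ·
e2 deliver 0→1: 1[back,v=0,p]
e3 deliver 1→0: 0[prim,v=0,p]
e4 deliver 0→2: 2[back,v=0,p]
e5 deliver 2→0: ·
e6 timeout(0): 0[back,v=1,p]
e7 deliver 0→1: 1[prim,v=1,p]
e8 deliver 1→0: ·
e9 timeout(1): 1[back,v=2,p]
e10 timeout(2): 2[back,v=1,p]
e11 deliver 1→0: 0[back,v=2,p]
e12 timeout(2): 2[prim,v=2,p]
e13 deliver 0→2: ·
e14 deliver 1→2: ·
e15 deliver 1→0: ·

p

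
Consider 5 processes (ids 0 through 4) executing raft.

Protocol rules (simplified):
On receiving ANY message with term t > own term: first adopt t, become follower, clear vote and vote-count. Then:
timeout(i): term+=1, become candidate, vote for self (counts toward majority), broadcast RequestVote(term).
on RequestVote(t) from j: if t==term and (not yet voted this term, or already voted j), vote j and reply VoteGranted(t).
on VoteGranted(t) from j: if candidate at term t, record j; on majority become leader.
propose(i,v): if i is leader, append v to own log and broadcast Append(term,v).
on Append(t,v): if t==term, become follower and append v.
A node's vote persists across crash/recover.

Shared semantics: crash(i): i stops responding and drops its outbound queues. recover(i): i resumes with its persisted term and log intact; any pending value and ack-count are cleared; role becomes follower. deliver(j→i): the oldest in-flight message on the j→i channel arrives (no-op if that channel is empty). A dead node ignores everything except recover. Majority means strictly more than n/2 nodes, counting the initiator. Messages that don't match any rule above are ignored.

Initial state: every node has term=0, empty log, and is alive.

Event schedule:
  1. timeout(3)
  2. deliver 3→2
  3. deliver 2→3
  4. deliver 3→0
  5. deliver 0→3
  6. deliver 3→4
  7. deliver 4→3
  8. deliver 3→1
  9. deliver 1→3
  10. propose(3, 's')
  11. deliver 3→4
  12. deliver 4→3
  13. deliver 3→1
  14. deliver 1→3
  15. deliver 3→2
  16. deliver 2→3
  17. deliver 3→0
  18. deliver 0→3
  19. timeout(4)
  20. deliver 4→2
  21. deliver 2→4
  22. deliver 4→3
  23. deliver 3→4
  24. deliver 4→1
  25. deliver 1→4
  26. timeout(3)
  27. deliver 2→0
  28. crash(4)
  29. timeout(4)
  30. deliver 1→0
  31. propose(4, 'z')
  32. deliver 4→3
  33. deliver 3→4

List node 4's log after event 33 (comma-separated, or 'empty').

s

[1] timeout(3) → N3(cand t1 [-])
[2] deliver 3→2 → N2(foll t1 [-])
[3] deliver 2→3 → ∅
[4] deliver 3→0 → N0(foll t1 [-])
[5] deliver 0→3 → N3(lead t1 [-])
[6] deliver 3→4 → N4(foll t1 [-])
[7] deliver 4→3 → ∅
[8] deliver 3→1 → N1(foll t1 [-])
[9] deliver 1→3 → ∅
[10] propose(3,'s') → N3(lead t1 [s])
[11] deliver 3→4 → N4(foll t1 [s])
[12] deliver 4→3 → ∅
[13] deliver 3→1 → N1(foll t1 [s])
[14] deliver 1→3 → ∅
[15] deliver 3→2 → N2(foll t1 [s])
[16] deliver 2→3 → ∅
[17] deliver 3→0 → N0(foll t1 [s])
[18] deliver 0→3 → ∅
[19] timeout(4) → N4(cand t2 [s])
[20] deliver 4→2 → N2(foll t2 [s])
[21] deliver 2→4 → ∅
[22] deliver 4→3 → N3(foll t2 [s])
[23] deliver 3→4 → N4(lead t2 [s])
[24] deliver 4→1 → N1(foll t2 [s])
[25] deliver 1→4 → ∅
[26] timeout(3) → N3(cand t3 [s])
[27] deliver 2→0 → ∅
[28] crash(4) → N4(✗lead t2 [s])
[29] timeout(4) → ∅
[30] deliver 1→0 → ∅
[31] propose(4,'z') → ∅
[32] deliver 4→3 → ∅
[33] deliver 3→4 → ∅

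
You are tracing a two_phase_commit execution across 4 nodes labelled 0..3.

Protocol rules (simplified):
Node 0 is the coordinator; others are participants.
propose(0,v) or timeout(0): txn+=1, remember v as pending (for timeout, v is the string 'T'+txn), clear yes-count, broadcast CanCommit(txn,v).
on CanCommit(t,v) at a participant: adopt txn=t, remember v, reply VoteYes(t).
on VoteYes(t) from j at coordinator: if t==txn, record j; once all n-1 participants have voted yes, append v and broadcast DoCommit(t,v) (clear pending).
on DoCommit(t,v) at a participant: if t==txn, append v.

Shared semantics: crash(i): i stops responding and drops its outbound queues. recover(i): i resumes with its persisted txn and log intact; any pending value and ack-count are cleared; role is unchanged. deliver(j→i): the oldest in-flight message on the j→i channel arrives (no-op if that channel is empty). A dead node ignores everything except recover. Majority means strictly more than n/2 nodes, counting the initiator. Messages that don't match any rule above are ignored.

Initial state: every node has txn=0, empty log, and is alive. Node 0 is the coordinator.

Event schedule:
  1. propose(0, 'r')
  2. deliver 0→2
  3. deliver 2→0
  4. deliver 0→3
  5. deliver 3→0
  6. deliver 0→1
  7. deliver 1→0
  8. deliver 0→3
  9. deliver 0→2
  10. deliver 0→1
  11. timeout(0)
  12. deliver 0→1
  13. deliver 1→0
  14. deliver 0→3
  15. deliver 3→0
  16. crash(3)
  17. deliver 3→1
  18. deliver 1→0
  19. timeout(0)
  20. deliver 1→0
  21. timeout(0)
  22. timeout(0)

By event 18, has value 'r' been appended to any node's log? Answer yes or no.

e1 propose(0,'r'): 0[coor,t=1,-]
e2 deliver 0→2: 2[part,t=1,-]
e3 deliver 2→0: ·
e4 deliver 0→3: 3[part,t=1,-]
e5 deliver 3→0: ·
e6 deliver 0→1: 1[part,t=1,-]
e7 deliver 1→0: 0[coor,t=1,r]
e8 deliver 0→3: 3[part,t=1,r]
e9 deliver 0→2: 2[part,t=1,r]
e10 deliver 0→1: 1[part,t=1,r]
e11 timeout(0): 0[coor,t=2,r]
e12 deliver 0→1: 1[part,t=2,r]
e13 deliver 1→0: ·
e14 deliver 0→3: 3[part,t=2,r]
e15 deliver 3→0: ·
e16 crash(3): 3[✗part,t=2,r]
e17 deliver 3→1: ·
e18 deliver 1→0: ·

yes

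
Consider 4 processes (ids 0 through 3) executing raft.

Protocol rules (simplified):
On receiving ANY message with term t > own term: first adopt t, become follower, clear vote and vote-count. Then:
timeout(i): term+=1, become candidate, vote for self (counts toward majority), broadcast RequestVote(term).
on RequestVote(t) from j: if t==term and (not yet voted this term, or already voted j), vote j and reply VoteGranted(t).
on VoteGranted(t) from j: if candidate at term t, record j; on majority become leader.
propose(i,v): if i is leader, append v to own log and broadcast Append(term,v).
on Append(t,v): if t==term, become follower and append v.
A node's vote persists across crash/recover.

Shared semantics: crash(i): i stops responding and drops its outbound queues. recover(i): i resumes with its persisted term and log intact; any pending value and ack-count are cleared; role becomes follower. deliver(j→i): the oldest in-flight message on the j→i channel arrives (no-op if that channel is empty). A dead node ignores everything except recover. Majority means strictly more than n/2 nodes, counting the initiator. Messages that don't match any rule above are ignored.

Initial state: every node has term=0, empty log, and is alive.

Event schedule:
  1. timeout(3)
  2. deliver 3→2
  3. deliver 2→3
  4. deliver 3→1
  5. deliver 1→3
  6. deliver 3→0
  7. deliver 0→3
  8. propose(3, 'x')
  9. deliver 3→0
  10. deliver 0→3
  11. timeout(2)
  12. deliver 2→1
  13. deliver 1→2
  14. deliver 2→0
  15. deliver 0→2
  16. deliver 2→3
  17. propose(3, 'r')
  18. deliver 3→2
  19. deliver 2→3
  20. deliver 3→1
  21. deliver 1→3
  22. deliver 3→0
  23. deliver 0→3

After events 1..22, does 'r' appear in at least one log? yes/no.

no

1. timeout(3):  <3:cand t1 ->
2. deliver 3→2:  <2:foll t1 ->
3. deliver 2→3:  nop
4. deliver 3→1:  <1:foll t1 ->
5. deliver 1→3:  <3:lead t1 ->
6. deliver 3→0:  <0:foll t1 ->
7. deliver 0→3:  nop
8. propose(3,'x'):  <3:lead t1 x>
9. deliver 3→0:  <0:foll t1 x>
10. deliver 0→3:  nop
11. timeout(2):  <2:cand t2 ->
12. deliver 2→1:  <1:foll t2 ->
13. deliver 1→2:  nop
14. deliver 2→0:  <0:foll t2 x>
15. deliver 0→2:  <2:lead t2 ->
16. deliver 2→3:  <3:foll t2 x>
17. propose(3,'r'):  nop
18. deliver 3→2:  nop
19. deliver 2→3:  nop
20. deliver 3→1:  nop
21. deliver 1→3:  nop
22. deliver 3→0:  nop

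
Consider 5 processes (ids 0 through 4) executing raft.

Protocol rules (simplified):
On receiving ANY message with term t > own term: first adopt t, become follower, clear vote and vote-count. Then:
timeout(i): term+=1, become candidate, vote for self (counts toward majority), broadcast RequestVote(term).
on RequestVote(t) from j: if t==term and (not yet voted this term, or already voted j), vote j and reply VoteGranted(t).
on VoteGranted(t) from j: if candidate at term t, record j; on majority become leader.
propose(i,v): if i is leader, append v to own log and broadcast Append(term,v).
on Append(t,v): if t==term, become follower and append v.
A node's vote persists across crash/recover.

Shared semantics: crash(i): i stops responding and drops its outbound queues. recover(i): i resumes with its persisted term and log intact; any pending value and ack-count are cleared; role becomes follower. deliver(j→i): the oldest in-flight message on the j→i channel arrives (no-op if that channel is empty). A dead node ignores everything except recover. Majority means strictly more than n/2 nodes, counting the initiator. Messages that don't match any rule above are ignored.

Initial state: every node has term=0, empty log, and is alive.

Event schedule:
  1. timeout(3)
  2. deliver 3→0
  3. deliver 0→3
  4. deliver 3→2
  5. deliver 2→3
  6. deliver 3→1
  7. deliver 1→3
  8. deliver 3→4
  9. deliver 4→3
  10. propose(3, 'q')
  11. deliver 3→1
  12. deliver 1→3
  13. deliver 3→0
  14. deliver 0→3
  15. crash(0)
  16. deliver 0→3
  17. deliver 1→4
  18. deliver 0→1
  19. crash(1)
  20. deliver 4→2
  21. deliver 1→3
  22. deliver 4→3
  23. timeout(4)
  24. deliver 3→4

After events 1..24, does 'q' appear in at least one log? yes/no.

yes

1. timeout(3):  <3:cand t1 ->
2. deliver 3→0:  <0:foll t1 ->
3. deliver 0→3:  nop
4. deliver 3→2:  <2:foll t1 ->
5. deliver 2→3:  <3:lead t1 ->
6. deliver 3→1:  <1:foll t1 ->
7. deliver 1→3:  nop
8. deliver 3→4:  <4:foll t1 ->
9. deliver 4→3:  nop
10. propose(3,'q'):  <3:lead t1 q>
11. deliver 3→1:  <1:foll t1 q>
12. deliver 1→3:  nop
13. deliver 3→0:  <0:foll t1 q>
14. deliver 0→3:  nop
15. crash(0):  <0:✗foll t1 q>
16. deliver 0→3:  nop
17. deliver 1→4:  nop
18. deliver 0→1:  nop
19. crash(1):  <1:✗foll t1 q>
20. deliver 4→2:  nop
21. deliver 1→3:  nop
22. deliver 4→3:  nop
23. timeout(4):  <4:cand t2 ->
24. deliver 3→4:  nop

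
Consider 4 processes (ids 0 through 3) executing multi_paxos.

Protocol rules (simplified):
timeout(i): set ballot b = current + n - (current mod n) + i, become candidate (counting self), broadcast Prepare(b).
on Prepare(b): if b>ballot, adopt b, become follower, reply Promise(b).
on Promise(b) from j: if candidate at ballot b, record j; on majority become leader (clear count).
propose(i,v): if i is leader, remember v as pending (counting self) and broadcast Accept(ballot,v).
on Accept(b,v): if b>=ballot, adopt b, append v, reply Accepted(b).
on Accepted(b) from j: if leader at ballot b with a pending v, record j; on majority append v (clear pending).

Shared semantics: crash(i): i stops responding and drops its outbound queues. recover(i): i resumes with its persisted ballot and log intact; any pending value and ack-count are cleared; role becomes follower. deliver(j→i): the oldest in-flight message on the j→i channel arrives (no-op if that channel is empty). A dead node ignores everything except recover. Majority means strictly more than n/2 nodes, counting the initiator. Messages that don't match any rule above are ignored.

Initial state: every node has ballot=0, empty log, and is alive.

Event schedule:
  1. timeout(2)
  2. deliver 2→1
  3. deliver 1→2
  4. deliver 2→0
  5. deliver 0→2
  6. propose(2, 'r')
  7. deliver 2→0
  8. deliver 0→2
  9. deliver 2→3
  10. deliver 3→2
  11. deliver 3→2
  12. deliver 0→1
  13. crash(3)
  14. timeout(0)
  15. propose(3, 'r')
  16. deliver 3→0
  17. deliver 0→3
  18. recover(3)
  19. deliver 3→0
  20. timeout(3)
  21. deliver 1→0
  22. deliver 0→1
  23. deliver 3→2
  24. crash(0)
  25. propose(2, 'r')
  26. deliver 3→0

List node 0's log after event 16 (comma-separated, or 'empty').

r

after 1 — timeout(2): n2:cand/b6/[-]
after 2 — deliver 2→1: n1:foll/b6/[-]
after 3 — deliver 1→2: ·
after 4 — deliver 2→0: n0:foll/b6/[-]
after 5 — deliver 0→2: n2:lead/b6/[-]
after 6 — propose(2,'r'): ·
after 7 — deliver 2→0: n0:foll/b6/[r]
after 8 — deliver 0→2: ·
after 9 — deliver 2→3: n3:foll/b6/[-]
after 10 — deliver 3→2: ·
after 11 — deliver 3→2: ·
after 12 — deliver 0→1: ·
after 13 — crash(3): n3:✗foll/b6/[-]
after 14 — timeout(0): n0:cand/b8/[r]
after 15 — propose(3,'r'): ·
after 16 — deliver 3→0: ·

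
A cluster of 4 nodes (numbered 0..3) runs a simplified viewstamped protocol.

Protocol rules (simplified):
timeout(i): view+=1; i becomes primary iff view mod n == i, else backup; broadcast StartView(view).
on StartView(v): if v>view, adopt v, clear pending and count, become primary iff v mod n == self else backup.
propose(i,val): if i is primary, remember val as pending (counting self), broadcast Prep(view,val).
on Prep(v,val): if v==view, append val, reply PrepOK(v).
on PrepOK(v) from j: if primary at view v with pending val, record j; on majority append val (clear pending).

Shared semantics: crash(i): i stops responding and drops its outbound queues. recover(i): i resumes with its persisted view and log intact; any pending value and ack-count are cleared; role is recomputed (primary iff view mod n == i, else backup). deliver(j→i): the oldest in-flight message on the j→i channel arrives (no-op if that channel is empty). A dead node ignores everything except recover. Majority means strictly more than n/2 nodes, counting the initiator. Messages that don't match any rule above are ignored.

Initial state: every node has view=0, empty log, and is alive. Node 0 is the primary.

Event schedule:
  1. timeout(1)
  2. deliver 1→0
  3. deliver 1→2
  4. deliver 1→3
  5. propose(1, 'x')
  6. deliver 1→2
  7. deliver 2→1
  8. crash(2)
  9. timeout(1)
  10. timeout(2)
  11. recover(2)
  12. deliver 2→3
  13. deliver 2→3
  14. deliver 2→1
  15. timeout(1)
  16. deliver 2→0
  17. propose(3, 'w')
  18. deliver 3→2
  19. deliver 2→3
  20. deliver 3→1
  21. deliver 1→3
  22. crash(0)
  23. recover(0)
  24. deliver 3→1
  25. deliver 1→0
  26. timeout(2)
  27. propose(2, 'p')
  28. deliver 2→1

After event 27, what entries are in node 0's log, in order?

x

after 1 — timeout(1): n1:prim/v1/[-]
after 2 — deliver 1→0: n0:back/v1/[-]
after 3 — deliver 1→2: n2:back/v1/[-]
after 4 — deliver 1→3: n3:back/v1/[-]
after 5 — propose(1,'x'): ·
after 6 — deliver 1→2: n2:back/v1/[x]
after 7 — deliver 2→1: ·
after 8 — crash(2): n2:✗back/v1/[x]
after 9 — timeout(1): n1:back/v2/[-]
after 10 — timeout(2): ·
after 11 — recover(2): n2:back/v1/[x]
after 12 — deliver 2→3: ·
after 13 — deliver 2→3: ·
after 14 — deliver 2→1: ·
after 15 — timeout(1): n1:back/v3/[-]
after 16 — deliver 2→0: ·
after 17 — propose(3,'w'): ·
after 18 — deliver 3→2: ·
after 19 — deliver 2→3: ·
after 20 — deliver 3→1: ·
after 21 — deliver 1→3: n3:back/v1/[x]
after 22 — crash(0): n0:✗back/v1/[-]
after 23 — recover(0): n0:back/v1/[-]
after 24 — deliver 3→1: ·
after 25 — deliver 1→0: n0:back/v1/[x]
after 26 — timeout(2): n2:prim/v2/[x]
after 27 — propose(2,'p'): ·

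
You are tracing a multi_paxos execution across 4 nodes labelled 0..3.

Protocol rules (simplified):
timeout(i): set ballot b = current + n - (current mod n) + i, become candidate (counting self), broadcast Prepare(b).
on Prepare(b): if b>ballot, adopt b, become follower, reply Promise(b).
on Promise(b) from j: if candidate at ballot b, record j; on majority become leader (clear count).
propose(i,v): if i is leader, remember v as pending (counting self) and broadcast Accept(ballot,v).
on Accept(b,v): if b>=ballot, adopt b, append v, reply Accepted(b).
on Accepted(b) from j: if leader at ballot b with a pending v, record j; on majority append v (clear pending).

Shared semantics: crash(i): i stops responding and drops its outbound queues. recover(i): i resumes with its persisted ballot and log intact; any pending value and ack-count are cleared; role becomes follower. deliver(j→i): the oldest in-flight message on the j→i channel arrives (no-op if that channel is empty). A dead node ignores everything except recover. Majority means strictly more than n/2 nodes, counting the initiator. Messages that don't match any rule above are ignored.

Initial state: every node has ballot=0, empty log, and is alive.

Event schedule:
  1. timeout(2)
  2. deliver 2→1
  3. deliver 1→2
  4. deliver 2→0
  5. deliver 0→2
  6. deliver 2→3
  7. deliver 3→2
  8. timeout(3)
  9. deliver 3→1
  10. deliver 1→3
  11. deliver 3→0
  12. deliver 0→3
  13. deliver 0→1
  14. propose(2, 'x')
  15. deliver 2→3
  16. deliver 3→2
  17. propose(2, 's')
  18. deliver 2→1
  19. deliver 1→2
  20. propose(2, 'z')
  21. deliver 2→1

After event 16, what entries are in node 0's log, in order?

e1 timeout(2): 2[cand,b=6,-]
e2 deliver 2→1: 1[foll,b=6,-]
e3 deliver 1→2: ·
e4 deliver 2→0: 0[foll,b=6,-]
e5 deliver 0→2: 2[lead,b=6,-]
e6 deliver 2→3: 3[foll,b=6,-]
e7 deliver 3→2: ·
e8 timeout(3): 3[cand,b=11,-]
e9 deliver 3→1: 1[foll,b=11,-]
e10 deliver 1→3: ·
e11 deliver 3→0: 0[foll,b=11,-]
e12 deliver 0→3: 3[lead,b=11,-]
e13 deliver 0→1: ·
e14 propose(2,'x'): ·
e15 deliver 2→3: ·
e16 deliver 3→2: 2[foll,b=11,-]

empty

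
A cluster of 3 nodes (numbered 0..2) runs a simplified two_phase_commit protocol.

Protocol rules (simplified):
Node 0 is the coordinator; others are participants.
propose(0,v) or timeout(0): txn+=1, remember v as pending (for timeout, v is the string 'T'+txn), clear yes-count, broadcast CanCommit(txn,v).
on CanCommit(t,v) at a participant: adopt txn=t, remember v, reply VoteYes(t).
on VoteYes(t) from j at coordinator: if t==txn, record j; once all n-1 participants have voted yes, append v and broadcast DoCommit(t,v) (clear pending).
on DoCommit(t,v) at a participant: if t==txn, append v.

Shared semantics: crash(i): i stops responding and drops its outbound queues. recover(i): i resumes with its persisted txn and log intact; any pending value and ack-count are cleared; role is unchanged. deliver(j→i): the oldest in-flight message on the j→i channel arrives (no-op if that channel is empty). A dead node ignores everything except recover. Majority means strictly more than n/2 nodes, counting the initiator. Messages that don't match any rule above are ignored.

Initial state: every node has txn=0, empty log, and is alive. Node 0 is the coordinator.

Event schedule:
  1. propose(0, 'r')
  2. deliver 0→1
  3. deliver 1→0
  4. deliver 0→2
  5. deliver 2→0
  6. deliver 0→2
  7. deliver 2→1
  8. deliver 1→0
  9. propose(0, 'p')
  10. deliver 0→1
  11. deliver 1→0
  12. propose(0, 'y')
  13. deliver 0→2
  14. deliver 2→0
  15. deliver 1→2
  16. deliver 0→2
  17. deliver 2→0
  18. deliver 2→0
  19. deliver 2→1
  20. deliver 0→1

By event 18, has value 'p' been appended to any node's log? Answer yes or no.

[1] propose(0,'r') → N0(coor t1 [-])
[2] deliver 0→1 → N1(part t1 [-])
[3] deliver 1→0 → ∅
[4] deliver 0→2 → N2(part t1 [-])
[5] deliver 2→0 → N0(coor t1 [r])
[6] deliver 0→2 → N2(part t1 [r])
[7] deliver 2→1 → ∅
[8] deliver 1→0 → ∅
[9] propose(0,'p') → N0(coor t2 [r])
[10] deliver 0→1 → N1(part t1 [r])
[11] deliver 1→0 → ∅
[12] propose(0,'y') → N0(coor t3 [r])
[13] deliver 0→2 → N2(part t2 [r])
[14] deliver 2→0 → ∅
[15] deliver 1→2 → ∅
[16] deliver 0→2 → N2(part t3 [r])
[17] deliver 2→0 → ∅
[18] deliver 2→0 → ∅

no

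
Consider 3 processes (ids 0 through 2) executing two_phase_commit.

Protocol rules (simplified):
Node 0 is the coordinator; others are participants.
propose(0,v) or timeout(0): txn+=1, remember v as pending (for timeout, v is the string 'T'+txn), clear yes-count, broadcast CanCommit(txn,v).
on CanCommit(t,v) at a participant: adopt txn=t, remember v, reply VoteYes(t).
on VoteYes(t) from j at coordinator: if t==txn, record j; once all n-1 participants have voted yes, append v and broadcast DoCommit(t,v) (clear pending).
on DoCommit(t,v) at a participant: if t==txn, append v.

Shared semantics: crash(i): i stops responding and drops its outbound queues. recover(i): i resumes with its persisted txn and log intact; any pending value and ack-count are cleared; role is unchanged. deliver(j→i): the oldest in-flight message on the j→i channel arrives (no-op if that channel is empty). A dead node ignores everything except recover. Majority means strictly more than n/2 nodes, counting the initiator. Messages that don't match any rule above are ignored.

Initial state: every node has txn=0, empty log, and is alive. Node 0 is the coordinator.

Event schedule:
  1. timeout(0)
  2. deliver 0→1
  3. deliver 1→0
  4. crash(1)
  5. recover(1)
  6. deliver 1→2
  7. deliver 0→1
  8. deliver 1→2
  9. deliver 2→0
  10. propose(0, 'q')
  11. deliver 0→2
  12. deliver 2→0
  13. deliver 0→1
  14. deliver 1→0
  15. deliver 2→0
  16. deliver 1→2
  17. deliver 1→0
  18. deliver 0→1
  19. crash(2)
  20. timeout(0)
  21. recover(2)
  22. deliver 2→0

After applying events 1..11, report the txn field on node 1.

[1] timeout(0) → N0(coor t1 [-])
[2] deliver 0→1 → N1(part t1 [-])
[3] deliver 1→0 → ∅
[4] crash(1) → N1(✗part t1 [-])
[5] recover(1) → N1(part t1 [-])
[6] deliver 1→2 → ∅
[7] deliver 0→1 → ∅
[8] deliver 1→2 → ∅
[9] deliver 2→0 → ∅
[10] propose(0,'q') → N0(coor t2 [-])
[11] deliver 0→2 → N2(part t1 [-])

1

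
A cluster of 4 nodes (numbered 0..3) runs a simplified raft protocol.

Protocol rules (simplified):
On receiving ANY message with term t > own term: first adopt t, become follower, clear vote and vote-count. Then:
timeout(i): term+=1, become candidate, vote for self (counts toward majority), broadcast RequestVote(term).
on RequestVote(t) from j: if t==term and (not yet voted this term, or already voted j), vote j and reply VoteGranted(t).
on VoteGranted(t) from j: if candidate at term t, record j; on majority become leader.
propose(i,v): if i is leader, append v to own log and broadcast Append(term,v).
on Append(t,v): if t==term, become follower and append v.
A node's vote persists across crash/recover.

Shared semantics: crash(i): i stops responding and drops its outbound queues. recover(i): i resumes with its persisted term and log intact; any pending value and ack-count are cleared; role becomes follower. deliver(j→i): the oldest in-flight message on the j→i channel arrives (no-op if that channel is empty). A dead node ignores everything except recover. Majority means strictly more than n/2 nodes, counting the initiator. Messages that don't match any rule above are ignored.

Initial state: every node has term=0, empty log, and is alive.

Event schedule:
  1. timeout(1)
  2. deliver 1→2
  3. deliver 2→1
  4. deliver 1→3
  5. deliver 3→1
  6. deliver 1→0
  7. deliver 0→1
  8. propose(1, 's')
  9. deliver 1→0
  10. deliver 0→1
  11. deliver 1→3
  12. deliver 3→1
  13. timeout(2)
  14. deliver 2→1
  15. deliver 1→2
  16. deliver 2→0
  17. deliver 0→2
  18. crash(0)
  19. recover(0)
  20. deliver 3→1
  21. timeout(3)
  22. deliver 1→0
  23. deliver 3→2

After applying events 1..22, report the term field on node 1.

after 1 — timeout(1): n1:cand/t1/[-]
after 2 — deliver 1→2: n2:foll/t1/[-]
after 3 — deliver 2→1: ·
after 4 — deliver 1→3: n3:foll/t1/[-]
after 5 — deliver 3→1: n1:lead/t1/[-]
after 6 — deliver 1→0: n0:foll/t1/[-]
after 7 — deliver 0→1: ·
after 8 — propose(1,'s'): n1:lead/t1/[s]
after 9 — deliver 1→0: n0:foll/t1/[s]
after 10 — deliver 0→1: ·
after 11 — deliver 1→3: n3:foll/t1/[s]
after 12 — deliver 3→1: ·
after 13 — timeout(2): n2:cand/t2/[-]
after 14 — deliver 2→1: n1:foll/t2/[s]
after 15 — deliver 1→2: ·
after 16 — deliver 2→0: n0:foll/t2/[s]
after 17 — deliver 0→2: ·
after 18 — crash(0): n0:✗foll/t2/[s]
after 19 — recover(0): n0:foll/t2/[s]
after 20 — deliver 3→1: ·
after 21 — timeout(3): n3:cand/t2/[s]
after 22 — deliver 1→0: ·

2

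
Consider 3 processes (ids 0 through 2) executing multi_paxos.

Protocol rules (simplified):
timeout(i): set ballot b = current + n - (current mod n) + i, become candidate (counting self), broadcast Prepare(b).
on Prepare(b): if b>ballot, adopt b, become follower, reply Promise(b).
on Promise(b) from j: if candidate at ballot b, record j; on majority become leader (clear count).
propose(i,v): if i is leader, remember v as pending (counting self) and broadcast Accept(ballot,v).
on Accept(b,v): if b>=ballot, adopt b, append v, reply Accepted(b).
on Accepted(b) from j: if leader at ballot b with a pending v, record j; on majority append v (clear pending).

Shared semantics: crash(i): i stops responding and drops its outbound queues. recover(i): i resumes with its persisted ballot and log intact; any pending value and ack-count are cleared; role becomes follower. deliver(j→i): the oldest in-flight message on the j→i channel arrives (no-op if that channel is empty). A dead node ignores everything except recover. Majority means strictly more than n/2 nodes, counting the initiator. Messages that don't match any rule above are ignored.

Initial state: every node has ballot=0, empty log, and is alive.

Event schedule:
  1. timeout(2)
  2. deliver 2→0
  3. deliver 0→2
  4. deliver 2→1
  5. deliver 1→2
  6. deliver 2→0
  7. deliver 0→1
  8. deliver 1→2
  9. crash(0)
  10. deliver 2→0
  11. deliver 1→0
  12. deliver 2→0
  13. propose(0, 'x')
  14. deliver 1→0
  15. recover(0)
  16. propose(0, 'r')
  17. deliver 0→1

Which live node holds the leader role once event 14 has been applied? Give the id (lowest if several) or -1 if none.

[1] timeout(2) → N2(cand b5 [-])
[2] deliver 2→0 → N0(foll b5 [-])
[3] deliver 0→2 → N2(lead b5 [-])
[4] deliver 2→1 → N1(foll b5 [-])
[5] deliver 1→2 → ∅
[6] deliver 2→0 → ∅
[7] deliver 0→1 → ∅
[8] deliver 1→2 → ∅
[9] crash(0) → N0(✗foll b5 [-])
[10] deliver 2→0 → ∅
[11] deliver 1→0 → ∅
[12] deliver 2→0 → ∅
[13] propose(0,'x') → ∅
[14] deliver 1→0 → ∅

2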